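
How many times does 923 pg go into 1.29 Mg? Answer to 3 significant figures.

(1.29 × 10^6) / (923 × 10^-12) = 0.001398 × 10^18

1400000000000000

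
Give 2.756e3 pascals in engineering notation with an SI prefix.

2.756 kilopascals

= 2.756e3 pascals; 1e3 is kilo.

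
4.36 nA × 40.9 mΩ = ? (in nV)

0.178324 nV

4.36 × 10⁻⁹ × 40.9 × 10⁻³ = 178.324 × 10⁻¹² V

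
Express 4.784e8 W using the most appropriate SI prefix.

= 478.4e6 W; 1e6 is mega.

478.4 MW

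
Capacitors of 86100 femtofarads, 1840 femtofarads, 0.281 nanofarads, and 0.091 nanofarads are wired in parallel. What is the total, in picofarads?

In picofarads:
  86100 femtofarads = 86100 × 10⁻³ picofarads = 86.1
  1840 femtofarads = 1840 × 10⁻³ picofarads = 1.84
  0.281 nanofarads = 0.281 × 10³ picofarads = 281
  0.091 nanofarads = 0.091 × 10³ picofarads = 91
Sum: 86.1 + 1.84 + 281 + 91 = 459.94

459.94 picofarads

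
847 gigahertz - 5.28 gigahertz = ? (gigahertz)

In gigahertz:
  847 gigahertz → 847
  5.28 gigahertz → 5.28
Difference: 847 - 5.28 = 841.72

841.72 gigahertz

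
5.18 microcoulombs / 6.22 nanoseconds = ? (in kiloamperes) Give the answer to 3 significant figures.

0.833 kiloamperes

(5.18e-6) / (6.22e-9) = 0.8328e3 A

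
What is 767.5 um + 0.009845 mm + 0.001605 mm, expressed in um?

778.95 um

In um:
  767.5 um → 767.5
  0.009845 mm = 0.009845 × 10³ um = 9.845
  0.001605 mm = 0.001605 × 10³ um = 1.605
Sum: 767.5 + 9.845 + 1.605 = 778.95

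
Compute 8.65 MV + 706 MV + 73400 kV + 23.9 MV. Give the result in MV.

In MV:
  8.65 MV → 8.65
  706 MV → 706
  73400 kV = 73400 × 10⁻³ MV = 73.4
  23.9 MV → 23.9
Sum: 8.65 + 706 + 73.4 + 23.9 = 811.95

811.95 MV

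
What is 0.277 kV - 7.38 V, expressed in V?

In V:
  0.277 kV = 0.277 × 10³ V = 277
  7.38 V → 7.38
Difference: 277 - 7.38 = 269.62

269.62 V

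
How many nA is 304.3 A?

(no prefix) = 10⁰, nano = 10⁻⁹; factor is 10⁹.
304.3 × 10⁹ = 304300000000

304300000000 nA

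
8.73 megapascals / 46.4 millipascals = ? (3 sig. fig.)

(8.73 × 10⁶) / (46.4 × 10⁻³) = 0.1881 × 10⁹

188000000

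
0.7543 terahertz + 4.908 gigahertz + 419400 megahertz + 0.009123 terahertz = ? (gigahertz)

In gigahertz:
  0.7543 terahertz = 0.7543e3 gigahertz = 754.3
  4.908 gigahertz → 4.908
  419400 megahertz = 419400e-3 gigahertz = 419.4
  0.009123 terahertz = 0.009123e3 gigahertz = 9.123
Sum: 754.3 + 4.908 + 419.4 + 9.123 = 1187.731

1187.731 gigahertz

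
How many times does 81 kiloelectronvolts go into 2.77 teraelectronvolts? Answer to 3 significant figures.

(2.77 × 10^12) / (81 × 10^3) = 0.0342 × 10^9

34200000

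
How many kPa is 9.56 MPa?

9560 kPa

mega = 1e6, kilo = 1e3; factor is 1e3.
9.56 × 1e3 = 9560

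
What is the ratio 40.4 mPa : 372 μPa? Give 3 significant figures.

(40.4 × 10⁻³) / (372 × 10⁻⁶) = 0.1086 × 10³

109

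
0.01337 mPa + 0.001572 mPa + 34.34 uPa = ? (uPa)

49.282 uPa

In uPa:
  0.01337 mPa = 0.01337 × 10^3 uPa = 13.37
  0.001572 mPa = 0.001572 × 10^3 uPa = 1.572
  34.34 uPa → 34.34
Sum: 13.37 + 1.572 + 34.34 = 49.282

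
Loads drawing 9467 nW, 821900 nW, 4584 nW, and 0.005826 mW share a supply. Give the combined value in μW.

In μW:
  9467 nW = 9467 × 10⁻³ μW = 9.467
  821900 nW = 821900 × 10⁻³ μW = 821.9
  4584 nW = 4584 × 10⁻³ μW = 4.584
  0.005826 mW = 0.005826 × 10³ μW = 5.826
Sum: 9.467 + 821.9 + 4.584 + 5.826 = 841.777

841.777 μW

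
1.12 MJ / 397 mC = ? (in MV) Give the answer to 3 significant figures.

(1.12 × 10^6) / (397 × 10^-3) = 0.0028212 × 10^9 V

2.82 MV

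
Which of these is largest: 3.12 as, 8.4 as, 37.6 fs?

3.12 as = 0.00000000000000000312 s
8.4 as = 0.0000000000000000084 s
37.6 fs = 0.0000000000000376 s

37.6 fs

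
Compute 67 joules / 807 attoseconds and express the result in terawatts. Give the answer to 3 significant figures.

83000 terawatts

(67) / (807 × 10⁻¹⁸) = 0.083024 × 10¹⁸ W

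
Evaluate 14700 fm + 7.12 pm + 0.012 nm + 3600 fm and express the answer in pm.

In pm:
  14700 fm = 14700e-3 pm = 14.7
  7.12 pm → 7.12
  0.012 nm = 0.012e3 pm = 12
  3600 fm = 3600e-3 pm = 3.6
Sum: 14.7 + 7.12 + 12 + 3.6 = 37.42

37.42 pm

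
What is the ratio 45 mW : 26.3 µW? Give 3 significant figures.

1710

(45 × 10⁻³) / (26.3 × 10⁻⁶) = 1.711 × 10³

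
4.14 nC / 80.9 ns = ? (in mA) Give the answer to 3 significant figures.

(4.14 × 10⁻⁹) / (80.9 × 10⁻⁹) = 0.051174 A

51.2 mA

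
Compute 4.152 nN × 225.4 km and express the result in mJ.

0.9358608 mJ

4.152 × 10^-9 × 225.4 × 10^3 = 935.8608 × 10^-6 J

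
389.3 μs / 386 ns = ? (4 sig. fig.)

1009

(389.3 × 10^-6) / (386 × 10^-9) = 1.0085 × 10^3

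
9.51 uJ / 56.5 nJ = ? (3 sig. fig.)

168

(9.51 × 10^-6) / (56.5 × 10^-9) = 0.1683 × 10^3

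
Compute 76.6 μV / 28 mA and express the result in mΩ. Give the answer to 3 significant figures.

(76.6 × 10^-6) / (28 × 10^-3) = 2.7357 × 10^-3 Ω

2.74 mΩ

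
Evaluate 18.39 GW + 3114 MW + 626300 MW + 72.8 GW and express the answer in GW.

In GW:
  18.39 GW → 18.39
  3114 MW = 3114e-3 GW = 3.114
  626300 MW = 626300e-3 GW = 626.3
  72.8 GW → 72.8
Sum: 18.39 + 3.114 + 626.3 + 72.8 = 720.604

720.604 GW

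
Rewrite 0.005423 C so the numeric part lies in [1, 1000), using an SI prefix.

5.423 mC

= 5.423 × 10^-3 C; 10^-3 is milli.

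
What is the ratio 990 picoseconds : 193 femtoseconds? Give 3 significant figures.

5130

(990e-12) / (193e-15) = 5.13e3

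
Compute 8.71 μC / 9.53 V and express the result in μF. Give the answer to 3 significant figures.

0.914 μF

(8.71e-6) / (9.53) = 0.91396e-6 F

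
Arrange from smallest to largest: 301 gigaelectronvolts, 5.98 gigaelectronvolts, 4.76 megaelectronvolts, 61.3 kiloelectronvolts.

61.3 kiloelectronvolts < 4.76 megaelectronvolts < 5.98 gigaelectronvolts < 301 gigaelectronvolts

301 gigaelectronvolts = 301000000000 electronvolts
5.98 gigaelectronvolts = 5980000000 electronvolts
4.76 megaelectronvolts = 4760000 electronvolts
61.3 kiloelectronvolts = 61300 electronvolts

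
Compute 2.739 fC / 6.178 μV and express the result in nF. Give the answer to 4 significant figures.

(2.739e-15) / (6.178e-6) = 0.443347e-9 F

0.4433 nF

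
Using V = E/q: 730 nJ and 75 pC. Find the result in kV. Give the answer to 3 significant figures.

(730 × 10^-9) / (75 × 10^-12) = 9.7333 × 10^3 V

9.73 kV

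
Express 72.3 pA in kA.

0.0000000000000723 kA

pico = 10⁻¹², kilo = 10³; factor is 10⁻¹⁵.
72.3 × 10⁻¹⁵ = 0.0000000000000723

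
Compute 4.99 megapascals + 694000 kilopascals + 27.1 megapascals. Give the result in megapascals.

In megapascals:
  4.99 megapascals → 4.99
  694000 kilopascals = 694000 × 10^-3 megapascals = 694
  27.1 megapascals → 27.1
Sum: 4.99 + 694 + 27.1 = 726.09

726.09 megapascals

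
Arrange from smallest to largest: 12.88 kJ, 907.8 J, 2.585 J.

2.585 J < 907.8 J < 12.88 kJ

12.88 kJ = 12880 J
907.8 J = 907.8 J
2.585 J = 2.585 J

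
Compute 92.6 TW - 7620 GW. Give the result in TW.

84.98 TW

In TW:
  92.6 TW → 92.6
  7620 GW = 7620e-3 TW = 7.62
Difference: 92.6 - 7.62 = 84.98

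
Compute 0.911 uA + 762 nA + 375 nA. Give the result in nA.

In nA:
  0.911 uA = 0.911 × 10³ nA = 911
  762 nA → 762
  375 nA → 375
Sum: 911 + 762 + 375 = 2048

2048 nA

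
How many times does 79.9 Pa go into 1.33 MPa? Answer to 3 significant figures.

16600

(1.33 × 10⁶) / (79.9) = 0.01665 × 10⁶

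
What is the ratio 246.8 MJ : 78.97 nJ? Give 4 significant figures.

3125000000000000

(246.8 × 10⁶) / (78.97 × 10⁻⁹) = 3.1252 × 10¹⁵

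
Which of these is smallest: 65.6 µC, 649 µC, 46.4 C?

65.6 µC = 0.0000656 C
649 µC = 0.000649 C
46.4 C = 46.4 C

65.6 µC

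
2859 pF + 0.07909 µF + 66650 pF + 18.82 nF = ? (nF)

In nF:
  2859 pF = 2859e-3 nF = 2.859
  0.07909 µF = 0.07909e3 nF = 79.09
  66650 pF = 66650e-3 nF = 66.65
  18.82 nF → 18.82
Sum: 2.859 + 79.09 + 66.65 + 18.82 = 167.419

167.419 nF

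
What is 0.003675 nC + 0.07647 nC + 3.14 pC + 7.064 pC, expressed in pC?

In pC:
  0.003675 nC = 0.003675 × 10³ pC = 3.675
  0.07647 nC = 0.07647 × 10³ pC = 76.47
  3.14 pC → 3.14
  7.064 pC → 7.064
Sum: 3.675 + 76.47 + 3.14 + 7.064 = 90.349

90.349 pC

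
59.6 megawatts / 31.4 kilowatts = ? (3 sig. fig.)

1900

(59.6 × 10⁶) / (31.4 × 10³) = 1.898 × 10³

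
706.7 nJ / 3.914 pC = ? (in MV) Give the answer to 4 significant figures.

0.1806 MV

(706.7 × 10^-9) / (3.914 × 10^-12) = 180.557 × 10^3 V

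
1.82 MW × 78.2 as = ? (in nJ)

0.142324 nJ

1.82e6 × 78.2e-18 = 142.324e-12 J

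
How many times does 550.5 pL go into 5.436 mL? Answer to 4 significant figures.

9875000

(5.436 × 10⁻³) / (550.5 × 10⁻¹²) = 0.0098747 × 10⁹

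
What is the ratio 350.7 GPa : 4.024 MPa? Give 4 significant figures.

(350.7 × 10⁹) / (4.024 × 10⁶) = 87.152 × 10³

87150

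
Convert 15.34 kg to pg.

15340000000000000 pg

kilo = 10³, pico = 10⁻¹²; factor is 10¹⁵.
15.34 × 10¹⁵ = 15340000000000000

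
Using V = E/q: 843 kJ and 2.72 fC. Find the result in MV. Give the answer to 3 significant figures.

(843 × 10^3) / (2.72 × 10^-15) = 309.93 × 10^18 V

310000000000000 MV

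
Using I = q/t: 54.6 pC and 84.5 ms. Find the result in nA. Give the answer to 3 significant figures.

0.646 nA

(54.6e-12) / (84.5e-3) = 0.64615e-9 A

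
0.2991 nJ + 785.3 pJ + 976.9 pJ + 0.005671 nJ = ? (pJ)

In pJ:
  0.2991 nJ = 0.2991 × 10^3 pJ = 299.1
  785.3 pJ → 785.3
  976.9 pJ → 976.9
  0.005671 nJ = 0.005671 × 10^3 pJ = 5.671
Sum: 299.1 + 785.3 + 976.9 + 5.671 = 2066.971

2066.971 pJ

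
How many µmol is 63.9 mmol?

63900 µmol

milli = 1e-3, micro = 1e-6; factor is 1e3.
63.9 × 1e3 = 63900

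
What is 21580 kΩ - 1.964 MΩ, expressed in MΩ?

In MΩ:
  21580 kΩ = 21580 × 10^-3 MΩ = 21.58
  1.964 MΩ → 1.964
Difference: 21.58 - 1.964 = 19.616

19.616 MΩ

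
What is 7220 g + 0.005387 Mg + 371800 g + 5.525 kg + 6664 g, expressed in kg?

396.596 kg

In kg:
  7220 g = 7220 × 10⁻³ kg = 7.22
  0.005387 Mg = 0.005387 × 10³ kg = 5.387
  371800 g = 371800 × 10⁻³ kg = 371.8
  5.525 kg → 5.525
  6664 g = 6664 × 10⁻³ kg = 6.664
Sum: 7.22 + 5.387 + 371.8 + 5.525 + 6.664 = 396.596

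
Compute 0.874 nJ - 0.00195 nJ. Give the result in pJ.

In pJ:
  0.874 nJ = 0.874 × 10^3 pJ = 874
  0.00195 nJ = 0.00195 × 10^3 pJ = 1.95
Difference: 874 - 1.95 = 872.05

872.05 pJ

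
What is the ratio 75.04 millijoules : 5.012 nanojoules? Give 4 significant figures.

(75.04e-3) / (5.012e-9) = 14.972e6

14970000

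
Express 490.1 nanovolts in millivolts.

nano = 10^-9, milli = 10^-3; factor is 10^-6.
490.1 × 10^-6 = 0.0004901

0.0004901 millivolts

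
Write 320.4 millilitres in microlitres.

320400 microlitres

milli = 10⁻³, micro = 10⁻⁶; factor is 10³.
320.4 × 10³ = 320400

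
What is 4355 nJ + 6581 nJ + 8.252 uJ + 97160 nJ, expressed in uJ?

In uJ:
  4355 nJ = 4355 × 10⁻³ uJ = 4.355
  6581 nJ = 6581 × 10⁻³ uJ = 6.581
  8.252 uJ → 8.252
  97160 nJ = 97160 × 10⁻³ uJ = 97.16
Sum: 4.355 + 6.581 + 8.252 + 97.16 = 116.348

116.348 uJ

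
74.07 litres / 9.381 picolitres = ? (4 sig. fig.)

7896000000000

(74.07) / (9.381 × 10⁻¹²) = 7.8957 × 10¹²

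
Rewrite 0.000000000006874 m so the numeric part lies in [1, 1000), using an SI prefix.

6.874 pm

= 6.874 × 10^-12 m; 10^-12 is pico.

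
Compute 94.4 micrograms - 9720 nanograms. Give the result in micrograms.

84.68 micrograms

In micrograms:
  94.4 micrograms → 94.4
  9720 nanograms = 9720 × 10^-3 micrograms = 9.72
Difference: 94.4 - 9.72 = 84.68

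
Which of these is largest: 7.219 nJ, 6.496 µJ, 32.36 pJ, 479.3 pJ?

6.496 µJ

7.219 nJ = 0.000000007219 J
6.496 µJ = 0.000006496 J
32.36 pJ = 0.00000000003236 J
479.3 pJ = 0.0000000004793 J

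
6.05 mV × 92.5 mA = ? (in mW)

0.559625 mW

6.05e-3 × 92.5e-3 = 559.625e-6 W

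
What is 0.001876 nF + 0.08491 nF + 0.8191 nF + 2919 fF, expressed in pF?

In pF:
  0.001876 nF = 0.001876e3 pF = 1.876
  0.08491 nF = 0.08491e3 pF = 84.91
  0.8191 nF = 0.8191e3 pF = 819.1
  2919 fF = 2919e-3 pF = 2.919
Sum: 1.876 + 84.91 + 819.1 + 2.919 = 908.805

908.805 pF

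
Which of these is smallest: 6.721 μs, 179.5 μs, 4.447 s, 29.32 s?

6.721 μs

6.721 μs = 0.000006721 s
179.5 μs = 0.0001795 s
4.447 s = 4.447 s
29.32 s = 29.32 s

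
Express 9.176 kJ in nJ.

kilo = 10³, nano = 10⁻⁹; factor is 10¹².
9.176 × 10¹² = 9176000000000

9176000000000 nJ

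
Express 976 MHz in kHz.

mega = 1e6, kilo = 1e3; factor is 1e3.
976 × 1e3 = 976000

976000 kHz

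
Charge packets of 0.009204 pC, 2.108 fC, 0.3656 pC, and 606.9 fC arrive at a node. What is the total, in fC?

In fC:
  0.009204 pC = 0.009204e3 fC = 9.204
  2.108 fC → 2.108
  0.3656 pC = 0.3656e3 fC = 365.6
  606.9 fC → 606.9
Sum: 9.204 + 2.108 + 365.6 + 606.9 = 983.812

983.812 fC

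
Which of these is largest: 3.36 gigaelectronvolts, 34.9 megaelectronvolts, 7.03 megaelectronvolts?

3.36 gigaelectronvolts = 3360000000 electronvolts
34.9 megaelectronvolts = 34900000 electronvolts
7.03 megaelectronvolts = 7030000 electronvolts

3.36 gigaelectronvolts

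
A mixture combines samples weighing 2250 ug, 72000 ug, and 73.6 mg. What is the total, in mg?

In mg:
  2250 ug = 2250 × 10^-3 mg = 2.25
  72000 ug = 72000 × 10^-3 mg = 72
  73.6 mg → 73.6
Sum: 2.25 + 72 + 73.6 = 147.85

147.85 mg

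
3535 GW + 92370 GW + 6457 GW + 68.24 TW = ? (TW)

170.602 TW

In TW:
  3535 GW = 3535 × 10⁻³ TW = 3.535
  92370 GW = 92370 × 10⁻³ TW = 92.37
  6457 GW = 6457 × 10⁻³ TW = 6.457
  68.24 TW → 68.24
Sum: 3.535 + 92.37 + 6.457 + 68.24 = 170.602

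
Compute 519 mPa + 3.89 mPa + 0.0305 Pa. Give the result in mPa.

553.39 mPa

In mPa:
  519 mPa → 519
  3.89 mPa → 3.89
  0.0305 Pa = 0.0305 × 10³ mPa = 30.5
Sum: 519 + 3.89 + 30.5 = 553.39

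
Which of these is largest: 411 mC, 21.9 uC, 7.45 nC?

411 mC = 0.411 C
21.9 uC = 0.0000219 C
7.45 nC = 0.00000000745 C

411 mC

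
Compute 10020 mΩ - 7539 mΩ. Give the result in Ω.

In Ω:
  10020 mΩ = 10020 × 10^-3 Ω = 10.02
  7539 mΩ = 7539 × 10^-3 Ω = 7.539
Difference: 10.02 - 7.539 = 2.481

2.481 Ω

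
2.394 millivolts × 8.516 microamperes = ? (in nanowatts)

20.387304 nanowatts

2.394 × 10^-3 × 8.516 × 10^-6 = 20.387304 × 10^-9 W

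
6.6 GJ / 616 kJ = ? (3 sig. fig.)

10700

(6.6 × 10⁹) / (616 × 10³) = 0.01071 × 10⁶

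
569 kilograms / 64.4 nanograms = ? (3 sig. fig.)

8840000000000

(569e3) / (64.4e-9) = 8.835e12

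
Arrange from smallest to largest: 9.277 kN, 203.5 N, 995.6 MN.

9.277 kN = 9277 N
203.5 N = 203.5 N
995.6 MN = 995600000 N

203.5 N < 9.277 kN < 995.6 MN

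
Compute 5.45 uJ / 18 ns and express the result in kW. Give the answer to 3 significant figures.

(5.45e-6) / (18e-9) = 0.30278e3 W

0.303 kW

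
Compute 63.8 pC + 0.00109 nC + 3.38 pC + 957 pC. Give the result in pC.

1025.27 pC

In pC:
  63.8 pC → 63.8
  0.00109 nC = 0.00109 × 10³ pC = 1.09
  3.38 pC → 3.38
  957 pC → 957
Sum: 63.8 + 1.09 + 3.38 + 957 = 1025.27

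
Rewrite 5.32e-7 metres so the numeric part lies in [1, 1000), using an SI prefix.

= 532e-9 metres; 1e-9 is nano.

532 nanometres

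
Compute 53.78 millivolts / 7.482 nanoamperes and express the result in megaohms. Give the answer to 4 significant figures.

7.188 megaohms

(53.78e-3) / (7.482e-9) = 7.18792e6 Ω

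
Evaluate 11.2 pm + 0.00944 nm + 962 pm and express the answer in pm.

982.64 pm

In pm:
  11.2 pm → 11.2
  0.00944 nm = 0.00944 × 10^3 pm = 9.44
  962 pm → 962
Sum: 11.2 + 9.44 + 962 = 982.64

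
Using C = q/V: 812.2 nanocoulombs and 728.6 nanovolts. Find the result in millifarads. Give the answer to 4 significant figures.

1115 millifarads

(812.2 × 10^-9) / (728.6 × 10^-9) = 1.11474 F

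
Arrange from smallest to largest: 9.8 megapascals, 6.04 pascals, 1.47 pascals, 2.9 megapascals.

9.8 megapascals = 9800000 pascals
6.04 pascals = 6.04 pascals
1.47 pascals = 1.47 pascals
2.9 megapascals = 2900000 pascals

1.47 pascals < 6.04 pascals < 2.9 megapascals < 9.8 megapascals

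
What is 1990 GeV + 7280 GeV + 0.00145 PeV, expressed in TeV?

10.72 TeV

In TeV:
  1990 GeV = 1990 × 10^-3 TeV = 1.99
  7280 GeV = 7280 × 10^-3 TeV = 7.28
  0.00145 PeV = 0.00145 × 10^3 TeV = 1.45
Sum: 1.99 + 7.28 + 1.45 = 10.72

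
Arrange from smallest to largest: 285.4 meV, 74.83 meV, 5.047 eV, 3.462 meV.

285.4 meV = 0.2854 eV
74.83 meV = 0.07483 eV
5.047 eV = 5.047 eV
3.462 meV = 0.003462 eV

3.462 meV < 74.83 meV < 285.4 meV < 5.047 eV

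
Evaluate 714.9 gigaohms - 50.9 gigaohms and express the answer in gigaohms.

664 gigaohms

In gigaohms:
  714.9 gigaohms → 714.9
  50.9 gigaohms → 50.9
Difference: 714.9 - 50.9 = 664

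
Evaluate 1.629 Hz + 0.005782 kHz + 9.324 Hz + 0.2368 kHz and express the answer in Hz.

253.535 Hz

In Hz:
  1.629 Hz → 1.629
  0.005782 kHz = 0.005782 × 10³ Hz = 5.782
  9.324 Hz → 9.324
  0.2368 kHz = 0.2368 × 10³ Hz = 236.8
Sum: 1.629 + 5.782 + 9.324 + 236.8 = 253.535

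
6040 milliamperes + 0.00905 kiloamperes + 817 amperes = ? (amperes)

In amperes:
  6040 milliamperes = 6040 × 10^-3 amperes = 6.04
  0.00905 kiloamperes = 0.00905 × 10^3 amperes = 9.05
  817 amperes → 817
Sum: 6.04 + 9.05 + 817 = 832.09

832.09 amperes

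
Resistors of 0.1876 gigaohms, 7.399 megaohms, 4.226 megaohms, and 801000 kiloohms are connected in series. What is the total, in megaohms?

In megaohms:
  0.1876 gigaohms = 0.1876 × 10^3 megaohms = 187.6
  7.399 megaohms → 7.399
  4.226 megaohms → 4.226
  801000 kiloohms = 801000 × 10^-3 megaohms = 801
Sum: 187.6 + 7.399 + 4.226 + 801 = 1000.225

1000.225 megaohms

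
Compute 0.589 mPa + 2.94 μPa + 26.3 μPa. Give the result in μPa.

618.24 μPa

In μPa:
  0.589 mPa = 0.589 × 10^3 μPa = 589
  2.94 μPa → 2.94
  26.3 μPa → 26.3
Sum: 589 + 2.94 + 26.3 = 618.24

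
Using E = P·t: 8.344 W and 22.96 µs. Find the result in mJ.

0.19157824 mJ

8.344 × 22.96 × 10⁻⁶ = 191.57824 × 10⁻⁶ J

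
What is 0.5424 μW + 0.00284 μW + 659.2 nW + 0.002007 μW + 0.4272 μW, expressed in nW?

In nW:
  0.5424 μW = 0.5424e3 nW = 542.4
  0.00284 μW = 0.00284e3 nW = 2.84
  659.2 nW → 659.2
  0.002007 μW = 0.002007e3 nW = 2.007
  0.4272 μW = 0.4272e3 nW = 427.2
Sum: 542.4 + 2.84 + 659.2 + 2.007 + 427.2 = 1633.647

1633.647 nW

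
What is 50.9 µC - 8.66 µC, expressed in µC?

42.24 µC

In µC:
  50.9 µC → 50.9
  8.66 µC → 8.66
Difference: 50.9 - 8.66 = 42.24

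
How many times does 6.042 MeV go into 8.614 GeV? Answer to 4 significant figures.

1426

(8.614 × 10^9) / (6.042 × 10^6) = 1.4257 × 10^3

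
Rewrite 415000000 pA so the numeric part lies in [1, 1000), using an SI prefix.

= 415 × 10^-6 A; 10^-6 is micro.

415 µA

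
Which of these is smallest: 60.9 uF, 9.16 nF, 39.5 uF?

60.9 uF = 0.0000609 F
9.16 nF = 0.00000000916 F
39.5 uF = 0.0000395 F

9.16 nF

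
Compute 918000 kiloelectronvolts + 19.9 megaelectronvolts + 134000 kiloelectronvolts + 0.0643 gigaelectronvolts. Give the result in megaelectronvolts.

In megaelectronvolts:
  918000 kiloelectronvolts = 918000e-3 megaelectronvolts = 918
  19.9 megaelectronvolts → 19.9
  134000 kiloelectronvolts = 134000e-3 megaelectronvolts = 134
  0.0643 gigaelectronvolts = 0.0643e3 megaelectronvolts = 64.3
Sum: 918 + 19.9 + 134 + 64.3 = 1136.2

1136.2 megaelectronvolts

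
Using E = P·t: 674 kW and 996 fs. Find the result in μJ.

0.671304 μJ

674 × 10³ × 996 × 10⁻¹⁵ = 671304 × 10⁻¹² J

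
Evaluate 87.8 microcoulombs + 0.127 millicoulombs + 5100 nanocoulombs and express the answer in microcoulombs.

In microcoulombs:
  87.8 microcoulombs → 87.8
  0.127 millicoulombs = 0.127 × 10³ microcoulombs = 127
  5100 nanocoulombs = 5100 × 10⁻³ microcoulombs = 5.1
Sum: 87.8 + 127 + 5.1 = 219.9

219.9 microcoulombs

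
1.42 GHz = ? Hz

1420000000 Hz

giga = 10^9, (no prefix) = 10^0; factor is 10^9.
1.42 × 10^9 = 1420000000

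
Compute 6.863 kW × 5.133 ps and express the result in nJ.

6.863e3 × 5.133e-12 = 35.227779e-9 J

35.227779 nJ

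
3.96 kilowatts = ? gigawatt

kilo = 1e3, giga = 1e9; factor is 1e-6.
3.96 × 1e-6 = 0.00000396

0.00000396 gigawatts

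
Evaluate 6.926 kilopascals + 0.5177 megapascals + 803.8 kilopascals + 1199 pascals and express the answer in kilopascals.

1329.625 kilopascals

In kilopascals:
  6.926 kilopascals → 6.926
  0.5177 megapascals = 0.5177e3 kilopascals = 517.7
  803.8 kilopascals → 803.8
  1199 pascals = 1199e-3 kilopascals = 1.199
Sum: 6.926 + 517.7 + 803.8 + 1.199 = 1329.625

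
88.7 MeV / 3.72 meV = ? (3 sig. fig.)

23800000000

(88.7 × 10^6) / (3.72 × 10^-3) = 23.84 × 10^9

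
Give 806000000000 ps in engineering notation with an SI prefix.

= 806 × 10^-3 s; 10^-3 is milli.

806 ms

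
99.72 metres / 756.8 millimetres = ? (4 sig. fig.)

(99.72) / (756.8 × 10⁻³) = 0.13177 × 10³

131.8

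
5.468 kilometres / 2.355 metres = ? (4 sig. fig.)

(5.468e3) / (2.355) = 2.3219e3

2322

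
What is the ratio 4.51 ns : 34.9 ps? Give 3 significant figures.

(4.51e-9) / (34.9e-12) = 0.1292e3

129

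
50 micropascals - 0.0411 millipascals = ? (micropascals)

In micropascals:
  50 micropascals → 50
  0.0411 millipascals = 0.0411 × 10^3 micropascals = 41.1
Difference: 50 - 41.1 = 8.9

8.9 micropascals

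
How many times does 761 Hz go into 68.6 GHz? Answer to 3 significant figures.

90100000

(68.6 × 10^9) / (761) = 0.09014 × 10^9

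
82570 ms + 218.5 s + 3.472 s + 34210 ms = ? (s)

338.752 s

In s:
  82570 ms = 82570 × 10⁻³ s = 82.57
  218.5 s → 218.5
  3.472 s → 3.472
  34210 ms = 34210 × 10⁻³ s = 34.21
Sum: 82.57 + 218.5 + 3.472 + 34.21 = 338.752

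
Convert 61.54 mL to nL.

milli = 1e-3, nano = 1e-9; factor is 1e6.
61.54 × 1e6 = 61540000

61540000 nL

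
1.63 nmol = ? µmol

nano = 10^-9, micro = 10^-6; factor is 10^-3.
1.63 × 10^-3 = 0.00163

0.00163 µmol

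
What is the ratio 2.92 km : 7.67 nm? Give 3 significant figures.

(2.92 × 10³) / (7.67 × 10⁻⁹) = 0.3807 × 10¹²

381000000000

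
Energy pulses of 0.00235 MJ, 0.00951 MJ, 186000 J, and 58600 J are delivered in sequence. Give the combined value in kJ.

256.46 kJ

In kJ:
  0.00235 MJ = 0.00235e3 kJ = 2.35
  0.00951 MJ = 0.00951e3 kJ = 9.51
  186000 J = 186000e-3 kJ = 186
  58600 J = 58600e-3 kJ = 58.6
Sum: 2.35 + 9.51 + 186 + 58.6 = 256.46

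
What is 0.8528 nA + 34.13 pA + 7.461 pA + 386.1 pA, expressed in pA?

1280.491 pA

In pA:
  0.8528 nA = 0.8528 × 10^3 pA = 852.8
  34.13 pA → 34.13
  7.461 pA → 7.461
  386.1 pA → 386.1
Sum: 852.8 + 34.13 + 7.461 + 386.1 = 1280.491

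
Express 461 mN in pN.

461000000000 pN

milli = 10^-3, pico = 10^-12; factor is 10^9.
461 × 10^9 = 461000000000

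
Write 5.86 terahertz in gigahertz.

5860 gigahertz

tera = 1e12, giga = 1e9; factor is 1e3.
5.86 × 1e3 = 5860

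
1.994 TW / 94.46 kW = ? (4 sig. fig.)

21110000

(1.994 × 10¹²) / (94.46 × 10³) = 0.021109 × 10⁹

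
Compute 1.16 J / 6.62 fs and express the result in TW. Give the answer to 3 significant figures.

175 TW

(1.16) / (6.62 × 10⁻¹⁵) = 0.17523 × 10¹⁵ W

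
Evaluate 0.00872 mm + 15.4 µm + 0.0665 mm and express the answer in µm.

90.62 µm

In µm:
  0.00872 mm = 0.00872e3 µm = 8.72
  15.4 µm → 15.4
  0.0665 mm = 0.0665e3 µm = 66.5
Sum: 8.72 + 15.4 + 66.5 = 90.62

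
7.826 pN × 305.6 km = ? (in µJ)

2.3916256 µJ

7.826 × 10^-12 × 305.6 × 10^3 = 2391.6256 × 10^-9 J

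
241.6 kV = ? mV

241600000 mV

kilo = 10^3, milli = 10^-3; factor is 10^6.
241.6 × 10^6 = 241600000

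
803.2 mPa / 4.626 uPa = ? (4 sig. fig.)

(803.2 × 10⁻³) / (4.626 × 10⁻⁶) = 173.63 × 10³

173600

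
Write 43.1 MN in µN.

mega = 10^6, micro = 10^-6; factor is 10^12.
43.1 × 10^12 = 43100000000000

43100000000000 µN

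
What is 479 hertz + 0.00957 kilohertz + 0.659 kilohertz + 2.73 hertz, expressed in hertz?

In hertz:
  479 hertz → 479
  0.00957 kilohertz = 0.00957 × 10³ hertz = 9.57
  0.659 kilohertz = 0.659 × 10³ hertz = 659
  2.73 hertz → 2.73
Sum: 479 + 9.57 + 659 + 2.73 = 1150.3

1150.3 hertz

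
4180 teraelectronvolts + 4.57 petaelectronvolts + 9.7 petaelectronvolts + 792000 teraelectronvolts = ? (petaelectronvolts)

810.45 petaelectronvolts

In petaelectronvolts:
  4180 teraelectronvolts = 4180 × 10^-3 petaelectronvolts = 4.18
  4.57 petaelectronvolts → 4.57
  9.7 petaelectronvolts → 9.7
  792000 teraelectronvolts = 792000 × 10^-3 petaelectronvolts = 792
Sum: 4.18 + 4.57 + 9.7 + 792 = 810.45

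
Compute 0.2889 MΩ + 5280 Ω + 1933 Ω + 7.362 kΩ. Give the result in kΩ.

303.475 kΩ

In kΩ:
  0.2889 MΩ = 0.2889 × 10³ kΩ = 288.9
  5280 Ω = 5280 × 10⁻³ kΩ = 5.28
  1933 Ω = 1933 × 10⁻³ kΩ = 1.933
  7.362 kΩ → 7.362
Sum: 288.9 + 5.28 + 1.933 + 7.362 = 303.475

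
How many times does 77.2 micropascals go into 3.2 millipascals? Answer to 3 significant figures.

41.5

(3.2 × 10⁻³) / (77.2 × 10⁻⁶) = 0.04145 × 10³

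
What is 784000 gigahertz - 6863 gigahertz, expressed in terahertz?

777.137 terahertz

In terahertz:
  784000 gigahertz = 784000 × 10⁻³ terahertz = 784
  6863 gigahertz = 6863 × 10⁻³ terahertz = 6.863
Difference: 784 - 6.863 = 777.137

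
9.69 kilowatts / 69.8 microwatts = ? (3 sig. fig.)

139000000

(9.69e3) / (69.8e-6) = 0.1388e9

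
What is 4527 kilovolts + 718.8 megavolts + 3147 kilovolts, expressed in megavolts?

726.474 megavolts

In megavolts:
  4527 kilovolts = 4527 × 10^-3 megavolts = 4.527
  718.8 megavolts → 718.8
  3147 kilovolts = 3147 × 10^-3 megavolts = 3.147
Sum: 4.527 + 718.8 + 3.147 = 726.474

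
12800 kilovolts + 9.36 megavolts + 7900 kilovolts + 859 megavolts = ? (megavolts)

In megavolts:
  12800 kilovolts = 12800 × 10^-3 megavolts = 12.8
  9.36 megavolts → 9.36
  7900 kilovolts = 7900 × 10^-3 megavolts = 7.9
  859 megavolts → 859
Sum: 12.8 + 9.36 + 7.9 + 859 = 889.06

889.06 megavolts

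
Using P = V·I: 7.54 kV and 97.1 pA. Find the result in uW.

0.732134 uW

7.54e3 × 97.1e-12 = 732.134e-9 W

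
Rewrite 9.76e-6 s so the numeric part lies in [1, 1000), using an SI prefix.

= 9.76e-6 s; 1e-6 is micro.

9.76 μs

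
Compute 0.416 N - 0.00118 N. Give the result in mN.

In mN:
  0.416 N = 0.416 × 10³ mN = 416
  0.00118 N = 0.00118 × 10³ mN = 1.18
Difference: 416 - 1.18 = 414.82

414.82 mN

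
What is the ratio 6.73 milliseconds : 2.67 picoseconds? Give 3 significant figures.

2520000000

(6.73 × 10⁻³) / (2.67 × 10⁻¹²) = 2.521 × 10⁹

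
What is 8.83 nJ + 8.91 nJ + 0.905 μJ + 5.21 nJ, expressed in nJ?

In nJ:
  8.83 nJ → 8.83
  8.91 nJ → 8.91
  0.905 μJ = 0.905 × 10³ nJ = 905
  5.21 nJ → 5.21
Sum: 8.83 + 8.91 + 905 + 5.21 = 927.95

927.95 nJ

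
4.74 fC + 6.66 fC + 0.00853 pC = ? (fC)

19.93 fC

In fC:
  4.74 fC → 4.74
  6.66 fC → 6.66
  0.00853 pC = 0.00853 × 10^3 fC = 8.53
Sum: 4.74 + 6.66 + 8.53 = 19.93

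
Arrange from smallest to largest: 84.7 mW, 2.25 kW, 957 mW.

84.7 mW = 0.0847 W
2.25 kW = 2250 W
957 mW = 0.957 W

84.7 mW < 957 mW < 2.25 kW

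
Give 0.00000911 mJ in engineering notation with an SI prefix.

9.11 nJ

= 9.11 × 10^-9 J; 10^-9 is nano.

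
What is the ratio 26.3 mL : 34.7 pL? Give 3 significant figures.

(26.3e-3) / (34.7e-12) = 0.7579e9

758000000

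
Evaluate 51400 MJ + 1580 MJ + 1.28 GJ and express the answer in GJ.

54.26 GJ

In GJ:
  51400 MJ = 51400e-3 GJ = 51.4
  1580 MJ = 1580e-3 GJ = 1.58
  1.28 GJ → 1.28
Sum: 51.4 + 1.58 + 1.28 = 54.26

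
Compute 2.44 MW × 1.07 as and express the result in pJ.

2.44e6 × 1.07e-18 = 2.6108e-12 J

2.6108 pJ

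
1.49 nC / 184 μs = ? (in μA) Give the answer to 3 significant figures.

8.10 μA

(1.49e-9) / (184e-6) = 0.0080978e-3 A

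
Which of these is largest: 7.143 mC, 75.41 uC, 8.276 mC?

8.276 mC

7.143 mC = 0.007143 C
75.41 uC = 0.00007541 C
8.276 mC = 0.008276 C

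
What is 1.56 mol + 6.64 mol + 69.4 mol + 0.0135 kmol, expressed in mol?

91.1 mol

In mol:
  1.56 mol → 1.56
  6.64 mol → 6.64
  69.4 mol → 69.4
  0.0135 kmol = 0.0135e3 mol = 13.5
Sum: 1.56 + 6.64 + 69.4 + 13.5 = 91.1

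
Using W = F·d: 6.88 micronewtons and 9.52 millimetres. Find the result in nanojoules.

65.4976 nanojoules

6.88 × 10⁻⁶ × 9.52 × 10⁻³ = 65.4976 × 10⁻⁹ J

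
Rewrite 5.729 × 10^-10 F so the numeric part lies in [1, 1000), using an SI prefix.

= 572.9 × 10^-12 F; 10^-12 is pico.

572.9 pF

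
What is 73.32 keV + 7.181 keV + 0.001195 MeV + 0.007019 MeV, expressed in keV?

In keV:
  73.32 keV → 73.32
  7.181 keV → 7.181
  0.001195 MeV = 0.001195e3 keV = 1.195
  0.007019 MeV = 0.007019e3 keV = 7.019
Sum: 73.32 + 7.181 + 1.195 + 7.019 = 88.715

88.715 keV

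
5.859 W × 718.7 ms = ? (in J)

4.2108633 J

5.859 × 718.7e-3 = 4210.8633e-3 J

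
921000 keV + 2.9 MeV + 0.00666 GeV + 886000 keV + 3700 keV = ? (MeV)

1820.26 MeV

In MeV:
  921000 keV = 921000 × 10⁻³ MeV = 921
  2.9 MeV → 2.9
  0.00666 GeV = 0.00666 × 10³ MeV = 6.66
  886000 keV = 886000 × 10⁻³ MeV = 886
  3700 keV = 3700 × 10⁻³ MeV = 3.7
Sum: 921 + 2.9 + 6.66 + 886 + 3.7 = 1820.26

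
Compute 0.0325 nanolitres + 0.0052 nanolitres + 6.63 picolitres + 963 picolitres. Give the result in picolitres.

In picolitres:
  0.0325 nanolitres = 0.0325 × 10^3 picolitres = 32.5
  0.0052 nanolitres = 0.0052 × 10^3 picolitres = 5.2
  6.63 picolitres → 6.63
  963 picolitres → 963
Sum: 32.5 + 5.2 + 6.63 + 963 = 1007.33

1007.33 picolitres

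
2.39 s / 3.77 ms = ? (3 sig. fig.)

634

(2.39) / (3.77e-3) = 0.634e3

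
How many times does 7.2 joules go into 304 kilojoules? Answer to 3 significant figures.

42200

(304e3) / (7.2) = 42.22e3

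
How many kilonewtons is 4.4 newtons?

(no prefix) = 10^0, kilo = 10^3; factor is 10^-3.
4.4 × 10^-3 = 0.0044

0.0044 kilonewtons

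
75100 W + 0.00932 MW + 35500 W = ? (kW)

In kW:
  75100 W = 75100e-3 kW = 75.1
  0.00932 MW = 0.00932e3 kW = 9.32
  35500 W = 35500e-3 kW = 35.5
Sum: 75.1 + 9.32 + 35.5 = 119.92

119.92 kW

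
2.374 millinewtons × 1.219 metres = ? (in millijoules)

2.893906 millijoules

2.374e-3 × 1.219 = 2.893906e-3 J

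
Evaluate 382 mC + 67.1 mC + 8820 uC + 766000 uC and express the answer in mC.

In mC:
  382 mC → 382
  67.1 mC → 67.1
  8820 uC = 8820 × 10^-3 mC = 8.82
  766000 uC = 766000 × 10^-3 mC = 766
Sum: 382 + 67.1 + 8.82 + 766 = 1223.92

1223.92 mC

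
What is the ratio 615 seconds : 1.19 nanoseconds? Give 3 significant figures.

517000000000

(615) / (1.19 × 10^-9) = 516.8 × 10^9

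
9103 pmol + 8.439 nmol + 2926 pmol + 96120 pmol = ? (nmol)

116.588 nmol

In nmol:
  9103 pmol = 9103e-3 nmol = 9.103
  8.439 nmol → 8.439
  2926 pmol = 2926e-3 nmol = 2.926
  96120 pmol = 96120e-3 nmol = 96.12
Sum: 9.103 + 8.439 + 2.926 + 96.12 = 116.588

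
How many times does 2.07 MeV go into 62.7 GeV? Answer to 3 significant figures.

(62.7 × 10^9) / (2.07 × 10^6) = 30.29 × 10^3

30300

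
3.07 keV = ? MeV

kilo = 10³, mega = 10⁶; factor is 10⁻³.
3.07 × 10⁻³ = 0.00307

0.00307 MeV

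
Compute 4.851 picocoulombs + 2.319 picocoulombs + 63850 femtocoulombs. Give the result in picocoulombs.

In picocoulombs:
  4.851 picocoulombs → 4.851
  2.319 picocoulombs → 2.319
  63850 femtocoulombs = 63850 × 10^-3 picocoulombs = 63.85
Sum: 4.851 + 2.319 + 63.85 = 71.02

71.02 picocoulombs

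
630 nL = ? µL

0.63 µL

nano = 10^-9, micro = 10^-6; factor is 10^-3.
630 × 10^-3 = 0.63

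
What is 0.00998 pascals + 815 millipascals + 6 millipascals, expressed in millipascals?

830.98 millipascals

In millipascals:
  0.00998 pascals = 0.00998 × 10³ millipascals = 9.98
  815 millipascals → 815
  6 millipascals → 6
Sum: 9.98 + 815 + 6 = 830.98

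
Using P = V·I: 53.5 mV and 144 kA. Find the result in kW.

7.704 kW

53.5 × 10^-3 × 144 × 10^3 = 7704 W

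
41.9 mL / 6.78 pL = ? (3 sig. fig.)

(41.9e-3) / (6.78e-12) = 6.18e9

6180000000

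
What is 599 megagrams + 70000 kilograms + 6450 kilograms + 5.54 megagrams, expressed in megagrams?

In megagrams:
  599 megagrams → 599
  70000 kilograms = 70000 × 10⁻³ megagrams = 70
  6450 kilograms = 6450 × 10⁻³ megagrams = 6.45
  5.54 megagrams → 5.54
Sum: 599 + 70 + 6.45 + 5.54 = 680.99

680.99 megagrams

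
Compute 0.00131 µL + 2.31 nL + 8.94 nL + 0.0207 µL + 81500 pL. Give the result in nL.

114.76 nL

In nL:
  0.00131 µL = 0.00131 × 10³ nL = 1.31
  2.31 nL → 2.31
  8.94 nL → 8.94
  0.0207 µL = 0.0207 × 10³ nL = 20.7
  81500 pL = 81500 × 10⁻³ nL = 81.5
Sum: 1.31 + 2.31 + 8.94 + 20.7 + 81.5 = 114.76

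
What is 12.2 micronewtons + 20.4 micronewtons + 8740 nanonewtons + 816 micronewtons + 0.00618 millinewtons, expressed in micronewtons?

863.52 micronewtons

In micronewtons:
  12.2 micronewtons → 12.2
  20.4 micronewtons → 20.4
  8740 nanonewtons = 8740 × 10⁻³ micronewtons = 8.74
  816 micronewtons → 816
  0.00618 millinewtons = 0.00618 × 10³ micronewtons = 6.18
Sum: 12.2 + 20.4 + 8.74 + 816 + 6.18 = 863.52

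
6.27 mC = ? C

milli = 10^-3, (no prefix) = 10^0; factor is 10^-3.
6.27 × 10^-3 = 0.00627

0.00627 C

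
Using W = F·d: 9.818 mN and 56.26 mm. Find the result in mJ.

9.818 × 10^-3 × 56.26 × 10^-3 = 552.36068 × 10^-6 J

0.55236068 mJ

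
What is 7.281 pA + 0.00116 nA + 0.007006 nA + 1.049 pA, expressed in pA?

In pA:
  7.281 pA → 7.281
  0.00116 nA = 0.00116 × 10^3 pA = 1.16
  0.007006 nA = 0.007006 × 10^3 pA = 7.006
  1.049 pA → 1.049
Sum: 7.281 + 1.16 + 7.006 + 1.049 = 16.496

16.496 pA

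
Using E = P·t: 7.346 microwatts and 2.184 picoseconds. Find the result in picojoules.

0.000016043664 picojoules

7.346 × 10^-6 × 2.184 × 10^-12 = 16.043664 × 10^-18 J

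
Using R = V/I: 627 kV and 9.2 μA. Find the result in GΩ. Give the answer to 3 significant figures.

68.2 GΩ

(627 × 10^3) / (9.2 × 10^-6) = 68.152 × 10^9 Ω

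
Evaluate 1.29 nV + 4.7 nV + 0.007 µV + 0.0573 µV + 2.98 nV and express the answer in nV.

In nV:
  1.29 nV → 1.29
  4.7 nV → 4.7
  0.007 µV = 0.007 × 10^3 nV = 7
  0.0573 µV = 0.0573 × 10^3 nV = 57.3
  2.98 nV → 2.98
Sum: 1.29 + 4.7 + 7 + 57.3 + 2.98 = 73.27

73.27 nV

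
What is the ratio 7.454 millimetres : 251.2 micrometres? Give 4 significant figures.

29.67

(7.454 × 10⁻³) / (251.2 × 10⁻⁶) = 0.029674 × 10³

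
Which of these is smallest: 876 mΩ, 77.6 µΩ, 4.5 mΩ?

876 mΩ = 0.876 Ω
77.6 µΩ = 0.0000776 Ω
4.5 mΩ = 0.0045 Ω

77.6 µΩ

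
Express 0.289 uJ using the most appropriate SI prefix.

289 nJ

= 289 × 10⁻⁹ J; 10⁻⁹ is nano.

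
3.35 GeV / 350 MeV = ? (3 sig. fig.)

(3.35 × 10⁹) / (350 × 10⁶) = 0.009571 × 10³

9.57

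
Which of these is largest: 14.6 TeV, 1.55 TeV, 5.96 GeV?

14.6 TeV

14.6 TeV = 14600000000000 eV
1.55 TeV = 1550000000000 eV
5.96 GeV = 5960000000 eV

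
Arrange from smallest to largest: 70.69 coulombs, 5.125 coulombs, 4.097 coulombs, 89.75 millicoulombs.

89.75 millicoulombs < 4.097 coulombs < 5.125 coulombs < 70.69 coulombs

70.69 coulombs = 70.69 coulombs
5.125 coulombs = 5.125 coulombs
4.097 coulombs = 4.097 coulombs
89.75 millicoulombs = 0.08975 coulombs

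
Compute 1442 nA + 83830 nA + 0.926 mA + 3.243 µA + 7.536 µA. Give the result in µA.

1022.051 µA

In µA:
  1442 nA = 1442 × 10^-3 µA = 1.442
  83830 nA = 83830 × 10^-3 µA = 83.83
  0.926 mA = 0.926 × 10^3 µA = 926
  3.243 µA → 3.243
  7.536 µA → 7.536
Sum: 1.442 + 83.83 + 926 + 3.243 + 7.536 = 1022.051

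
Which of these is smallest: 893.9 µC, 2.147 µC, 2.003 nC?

893.9 µC = 0.0008939 C
2.147 µC = 0.000002147 C
2.003 nC = 0.000000002003 C

2.003 nC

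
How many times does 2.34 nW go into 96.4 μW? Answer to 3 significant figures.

41200

(96.4 × 10⁻⁶) / (2.34 × 10⁻⁹) = 41.2 × 10³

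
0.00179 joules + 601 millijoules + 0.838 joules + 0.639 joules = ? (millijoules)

2079.79 millijoules

In millijoules:
  0.00179 joules = 0.00179 × 10³ millijoules = 1.79
  601 millijoules → 601
  0.838 joules = 0.838 × 10³ millijoules = 838
  0.639 joules = 0.639 × 10³ millijoules = 639
Sum: 1.79 + 601 + 838 + 639 = 2079.79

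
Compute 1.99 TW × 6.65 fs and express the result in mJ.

1.99 × 10¹² × 6.65 × 10⁻¹⁵ = 13.2335 × 10⁻³ J

13.2335 mJ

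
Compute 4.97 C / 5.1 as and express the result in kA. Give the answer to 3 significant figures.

975000000000000 kA

(4.97) / (5.1 × 10^-18) = 0.97451 × 10^18 A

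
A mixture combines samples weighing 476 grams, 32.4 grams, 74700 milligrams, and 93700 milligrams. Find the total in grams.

676.8 grams

In grams:
  476 grams → 476
  32.4 grams → 32.4
  74700 milligrams = 74700 × 10^-3 grams = 74.7
  93700 milligrams = 93700 × 10^-3 grams = 93.7
Sum: 476 + 32.4 + 74.7 + 93.7 = 676.8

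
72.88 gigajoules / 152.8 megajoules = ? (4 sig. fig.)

477.0

(72.88 × 10^9) / (152.8 × 10^6) = 0.47696 × 10^3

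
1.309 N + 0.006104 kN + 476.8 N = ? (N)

In N:
  1.309 N → 1.309
  0.006104 kN = 0.006104 × 10³ N = 6.104
  476.8 N → 476.8
Sum: 1.309 + 6.104 + 476.8 = 484.213

484.213 N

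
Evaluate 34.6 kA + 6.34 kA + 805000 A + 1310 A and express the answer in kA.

In kA:
  34.6 kA → 34.6
  6.34 kA → 6.34
  805000 A = 805000 × 10⁻³ kA = 805
  1310 A = 1310 × 10⁻³ kA = 1.31
Sum: 34.6 + 6.34 + 805 + 1.31 = 847.25

847.25 kA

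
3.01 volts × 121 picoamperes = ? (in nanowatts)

0.36421 nanowatts

3.01 × 121 × 10^-12 = 364.21 × 10^-12 W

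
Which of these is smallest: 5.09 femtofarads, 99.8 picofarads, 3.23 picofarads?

5.09 femtofarads

5.09 femtofarads = 0.00000000000000509 farads
99.8 picofarads = 0.0000000000998 farads
3.23 picofarads = 0.00000000000323 farads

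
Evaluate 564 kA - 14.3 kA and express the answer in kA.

In kA:
  564 kA → 564
  14.3 kA → 14.3
Difference: 564 - 14.3 = 549.7

549.7 kA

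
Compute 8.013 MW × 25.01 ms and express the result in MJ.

0.20040513 MJ

8.013e6 × 25.01e-3 = 200.40513e3 J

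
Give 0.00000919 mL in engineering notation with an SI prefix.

9.19 nL

= 9.19e-9 L; 1e-9 is nano.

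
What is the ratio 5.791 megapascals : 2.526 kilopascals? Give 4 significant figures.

2293

(5.791 × 10^6) / (2.526 × 10^3) = 2.2926 × 10^3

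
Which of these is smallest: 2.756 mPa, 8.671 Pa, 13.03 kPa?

2.756 mPa = 0.002756 Pa
8.671 Pa = 8.671 Pa
13.03 kPa = 13030 Pa

2.756 mPa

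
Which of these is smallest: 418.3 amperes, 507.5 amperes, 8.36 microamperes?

418.3 amperes = 418.3 amperes
507.5 amperes = 507.5 amperes
8.36 microamperes = 0.00000836 amperes

8.36 microamperes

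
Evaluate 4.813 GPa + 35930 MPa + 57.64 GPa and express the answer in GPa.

In GPa:
  4.813 GPa → 4.813
  35930 MPa = 35930 × 10⁻³ GPa = 35.93
  57.64 GPa → 57.64
Sum: 4.813 + 35.93 + 57.64 = 98.383

98.383 GPa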